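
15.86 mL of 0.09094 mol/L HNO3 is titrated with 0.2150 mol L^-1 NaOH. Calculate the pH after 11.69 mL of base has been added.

n(acid) = 0.09094 x 0.01586 = 0.001442 mol; n(NaOH) added = 0.2150 x 0.01169 = 0.002513 mol.
Base is in excess by 0.002513 - 0.001442 = 0.001071 mol in a total volume of 0.02755 L.
[OH^-] = 0.001071/0.02755 = 0.03888 M, so pOH = 1.41 and pH = 14.00 - 1.41 = 12.59.

12.59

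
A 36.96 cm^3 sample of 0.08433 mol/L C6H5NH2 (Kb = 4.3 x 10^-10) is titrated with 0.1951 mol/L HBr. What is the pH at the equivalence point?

n(C6H5NH2) = 0.08433 x 0.03696 = 0.003117 mol; V(HBr) at equivalence = 0.003117/0.1951 = 0.01598 L.
At equivalence the base is fully converted to C6H5NH3+; total volume = 0.05294 L, so [C6H5NH3+] = 0.003117/0.05294 = 0.05888 M.
Ka(C6H5NH3+) = Kw/Kb = 1.0e-14 / 4.3 x 10^-10 = 2.33e-5.
[H^+] = sqrt(Ka x [C6H5NH3+]) = sqrt(2.33e-5 x 0.05888) = 0.00117 M.
pH = -log(0.00117) = 2.93.

2.93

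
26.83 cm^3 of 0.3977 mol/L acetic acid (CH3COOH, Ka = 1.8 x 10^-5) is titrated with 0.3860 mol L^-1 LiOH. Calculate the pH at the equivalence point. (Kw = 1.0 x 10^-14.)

9.02

n(CH3COOH) = 0.3977 x 0.02683 = 0.01067 mol; V(LiOH) at equivalence = 0.01067/0.3860 = 0.02764 L.
At equivalence all the acid is converted to CH3COO-; total volume = 0.02683 + 0.02764 = 0.05447 L, so [CH3COO-] = 0.01067/0.05447 = 0.1959 M.
Kb = Kw/Ka = 1.0e-14 / 1.8 x 10^-5 = 5.56e-10.
[OH^-] = sqrt(Kb x [CH3COO-]) = sqrt(5.56e-10 x 0.1959) = 1.04e-5 M.
pOH = 4.98, so pH = 14.00 - 4.98 = 9.02.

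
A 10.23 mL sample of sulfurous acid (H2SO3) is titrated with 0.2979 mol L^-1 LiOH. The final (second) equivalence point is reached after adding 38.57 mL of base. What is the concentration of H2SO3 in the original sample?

0.562 M

n(LiOH) = 0.2979 x 0.03857 = 0.01149 mol.
At the final (second) equivalence point, 2 mol OH^- react per mol H2SO3, so n(H2SO3) = 0.01149 / 2 = 0.005745 mol.
[H2SO3] = 0.005745 / 0.01023 L = 0.562 M.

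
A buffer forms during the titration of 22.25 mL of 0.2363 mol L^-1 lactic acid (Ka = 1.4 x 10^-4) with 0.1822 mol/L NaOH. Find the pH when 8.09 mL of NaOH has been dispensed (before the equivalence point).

3.44

Initial n(HC3H5O3) = 0.2363 x 0.02225 = 0.005258 mol.
n(NaOH) added = 0.1822 x 0.008090 = 0.001474 mol, converting that many moles of HC3H5O3 to C3H5O3-.
Remaining n(HC3H5O3) = 0.003784 mol; n(C3H5O3-) = 0.001474 mol.
By Henderson-Hasselbalch, pH = pKa + log([A^-]/[HA]) = 3.85 + log(0.001474/0.003784) = 3.85 + (-0.41) = 3.44.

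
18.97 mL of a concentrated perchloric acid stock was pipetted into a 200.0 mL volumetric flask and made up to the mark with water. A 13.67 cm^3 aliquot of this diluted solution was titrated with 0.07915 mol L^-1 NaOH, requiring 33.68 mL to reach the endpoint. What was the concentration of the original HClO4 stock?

n(NaOH) = 0.07915 x 0.03368 = 0.002666 mol.
n(HClO4) in the aliquot = 0.002666 mol.
[diluted HClO4] = 0.002666 / 0.01367 = 0.1950 M.
Dilution factor = 200.0/18.97 = 10.54, so [stock] = 0.1950 x 10.54 = 2.06 M.

2.06 M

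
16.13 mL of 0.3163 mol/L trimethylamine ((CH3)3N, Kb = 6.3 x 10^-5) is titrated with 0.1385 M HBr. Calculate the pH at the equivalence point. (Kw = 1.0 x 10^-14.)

n((CH3)3N) = 0.3163 x 0.01613 = 0.005102 mol; V(HBr) at equivalence = 0.005102/0.1385 = 0.03684 L.
At equivalence the base is fully converted to (CH3)3NH+; total volume = 0.05297 L, so [(CH3)3NH+] = 0.005102/0.05297 = 0.09632 M.
Ka((CH3)3NH+) = Kw/Kb = 1.0e-14 / 6.3 x 10^-5 = 1.59e-10.
[H^+] = sqrt(Ka x [(CH3)3NH+]) = sqrt(1.59e-10 x 0.09632) = 3.91e-6 M.
pH = -log(3.91e-6) = 5.41.

5.41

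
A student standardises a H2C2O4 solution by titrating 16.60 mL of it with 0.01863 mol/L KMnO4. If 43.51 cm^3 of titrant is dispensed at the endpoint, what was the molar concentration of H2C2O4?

n(KMnO4) = 0.01863 x 0.04351 = 0.0008106 mol.
From the balanced equation, 2 mol KMnO4 reacts with 5 mol H2C2O4, so n(H2C2O4) = 0.0008106 x 5/2 = 0.002026 mol.
[H2C2O4] = 0.002026 / 0.01660 L = 0.122 M.

0.122 M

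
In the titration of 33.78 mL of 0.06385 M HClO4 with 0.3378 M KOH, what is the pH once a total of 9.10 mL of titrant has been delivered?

12.33

n(acid) = 0.06385 x 0.03378 = 0.002157 mol; n(KOH) added = 0.3378 x 0.009100 = 0.003074 mol.
Base is in excess by 0.003074 - 0.002157 = 0.0009171 mol in a total volume of 0.04288 L.
[OH^-] = 0.0009171/0.04288 = 0.02139 M, so pOH = 1.67 and pH = 14.00 - 1.67 = 12.33.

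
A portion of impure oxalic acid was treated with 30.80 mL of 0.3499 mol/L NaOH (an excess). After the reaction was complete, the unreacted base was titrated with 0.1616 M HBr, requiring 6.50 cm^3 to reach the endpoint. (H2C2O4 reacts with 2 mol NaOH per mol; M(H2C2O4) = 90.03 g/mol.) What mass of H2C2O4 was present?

Total n(NaOH) added = 0.3499 x 0.03080 = 0.01078 mol.
n(HBr) used = 0.1616 x 0.006500 = 0.001050 mol, which equals the excess n(NaOH).
So n(NaOH) consumed by the sample = 0.01078 - 0.001050 = 0.009727 mol.
n(H2C2O4) = 0.009727 / 2 = 0.004863 mol.
mass = 0.004863 mol x 90.03 g/mol = 0.438 g.

0.438 g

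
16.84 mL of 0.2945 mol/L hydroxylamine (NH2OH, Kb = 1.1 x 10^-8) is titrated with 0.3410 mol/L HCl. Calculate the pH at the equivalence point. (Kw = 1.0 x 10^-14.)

3.42

n(NH2OH) = 0.2945 x 0.01684 = 0.004959 mol; V(HCl) at equivalence = 0.004959/0.3410 = 0.01454 L.
At equivalence the base is fully converted to NH3OH+; total volume = 0.03138 L, so [NH3OH+] = 0.004959/0.03138 = 0.1580 M.
Ka(NH3OH+) = Kw/Kb = 1.0e-14 / 1.1 x 10^-8 = 9.09e-7.
[H^+] = sqrt(Ka x [NH3OH+]) = sqrt(9.09e-7 x 0.1580) = 0.000379 M.
pH = -log(0.000379) = 3.42.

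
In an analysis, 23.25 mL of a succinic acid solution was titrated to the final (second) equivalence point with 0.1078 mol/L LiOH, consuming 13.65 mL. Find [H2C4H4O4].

0.0316 M

n(LiOH) = 0.1078 x 0.01365 = 0.001471 mol.
At the final (second) equivalence point, 2 mol OH^- react per mol H2C4H4O4, so n(H2C4H4O4) = 0.001471 / 2 = 0.0007357 mol.
[H2C4H4O4] = 0.0007357 / 0.02325 L = 0.0316 M.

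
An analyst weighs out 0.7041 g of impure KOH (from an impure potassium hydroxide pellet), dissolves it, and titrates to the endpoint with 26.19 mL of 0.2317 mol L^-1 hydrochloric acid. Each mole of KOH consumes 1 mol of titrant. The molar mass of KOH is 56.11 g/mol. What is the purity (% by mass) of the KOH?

n(HCl) = 0.2317 x 0.02619 = 0.006068 mol.
n(KOH) = 0.006068 / 1 = 0.006068 mol.
mass of KOH = 0.006068 x 56.11 = 0.3405 g.
% purity = 0.3405 / 0.7041 x 100 = 48.4%.

48.4%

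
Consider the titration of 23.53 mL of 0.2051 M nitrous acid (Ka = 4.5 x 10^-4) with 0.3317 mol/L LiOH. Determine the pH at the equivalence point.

8.22

n(HNO2) = 0.2051 x 0.02353 = 0.004826 mol; V(LiOH) at equivalence = 0.004826/0.3317 = 0.01455 L.
At equivalence all the acid is converted to NO2-; total volume = 0.02353 + 0.01455 = 0.03808 L, so [NO2-] = 0.004826/0.03808 = 0.1267 M.
Kb = Kw/Ka = 1.0e-14 / 4.5 x 10^-4 = 2.22e-11.
[OH^-] = sqrt(Kb x [NO2-]) = sqrt(2.22e-11 x 0.1267) = 1.68e-6 M.
pOH = 5.78, so pH = 14.00 - 5.78 = 8.22.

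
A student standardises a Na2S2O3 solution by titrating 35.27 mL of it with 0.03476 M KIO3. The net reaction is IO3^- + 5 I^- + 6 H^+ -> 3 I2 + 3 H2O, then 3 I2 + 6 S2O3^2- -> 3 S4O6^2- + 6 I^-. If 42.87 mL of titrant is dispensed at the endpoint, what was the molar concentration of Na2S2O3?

n(KIO3) = 0.03476 x 0.04287 = 0.001490 mol.
From the balanced equation, 1 mol KIO3 reacts with 6 mol Na2S2O3, so n(Na2S2O3) = 0.001490 x 6/1 = 0.008941 mol.
[Na2S2O3] = 0.008941 / 0.03527 L = 0.254 M.

0.254 M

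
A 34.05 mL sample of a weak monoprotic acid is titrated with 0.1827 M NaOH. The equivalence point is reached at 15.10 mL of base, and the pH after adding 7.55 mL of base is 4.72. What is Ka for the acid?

1.9 x 10^-5

7.55 mL is half of the equivalence volume, so this is the half-equivalence point where [HA] = [A^-].
At half-equivalence pH = pKa, so pKa = 4.72.
Ka = 10^(-4.72) = 1.9 x 10^-5.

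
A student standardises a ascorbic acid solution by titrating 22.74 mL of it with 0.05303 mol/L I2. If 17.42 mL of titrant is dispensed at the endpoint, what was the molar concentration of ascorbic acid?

n(I2) = 0.05303 x 0.01742 = 0.0009238 mol.
From the balanced equation, 1 mol I2 reacts with 1 mol ascorbic acid, so n(ascorbic acid) = 0.0009238 x 1/1 = 0.0009238 mol.
[ascorbic acid] = 0.0009238 / 0.02274 L = 0.0406 M.

0.0406 M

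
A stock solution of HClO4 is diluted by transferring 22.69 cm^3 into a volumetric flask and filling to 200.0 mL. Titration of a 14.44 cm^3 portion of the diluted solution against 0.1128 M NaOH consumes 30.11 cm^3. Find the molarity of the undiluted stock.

n(NaOH) = 0.1128 x 0.03011 = 0.003396 mol.
n(HClO4) in the aliquot = 0.003396 mol.
[diluted HClO4] = 0.003396 / 0.01444 = 0.2352 M.
Dilution factor = 200.0/22.69 = 8.814, so [stock] = 0.2352 x 8.814 = 2.07 M.

2.07 M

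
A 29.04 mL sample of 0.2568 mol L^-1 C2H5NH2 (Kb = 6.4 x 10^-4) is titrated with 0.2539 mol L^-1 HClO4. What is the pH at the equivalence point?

5.85

n(C2H5NH2) = 0.2568 x 0.02904 = 0.007457 mol; V(HClO4) at equivalence = 0.007457/0.2539 = 0.02937 L.
At equivalence the base is fully converted to C2H5NH3+; total volume = 0.05841 L, so [C2H5NH3+] = 0.007457/0.05841 = 0.1277 M.
Ka(C2H5NH3+) = Kw/Kb = 1.0e-14 / 6.4 x 10^-4 = 1.56e-11.
[H^+] = sqrt(Ka x [C2H5NH3+]) = sqrt(1.56e-11 x 0.1277) = 1.41e-6 M.
pH = -log(1.41e-6) = 5.85.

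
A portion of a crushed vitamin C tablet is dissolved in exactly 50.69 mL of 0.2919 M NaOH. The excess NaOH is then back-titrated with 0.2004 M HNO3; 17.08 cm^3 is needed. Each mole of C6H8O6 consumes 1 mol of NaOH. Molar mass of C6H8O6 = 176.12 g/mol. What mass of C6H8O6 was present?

2.00 g

Total n(NaOH) added = 0.2919 x 0.05069 = 0.01480 mol.
n(HNO3) used = 0.2004 x 0.01708 = 0.003423 mol, which equals the excess n(NaOH).
So n(NaOH) consumed by the sample = 0.01480 - 0.003423 = 0.01137 mol.
n(C6H8O6) = 0.01137 / 1 = 0.01137 mol.
mass = 0.01137 mol x 176.12 g/mol = 2.00 g.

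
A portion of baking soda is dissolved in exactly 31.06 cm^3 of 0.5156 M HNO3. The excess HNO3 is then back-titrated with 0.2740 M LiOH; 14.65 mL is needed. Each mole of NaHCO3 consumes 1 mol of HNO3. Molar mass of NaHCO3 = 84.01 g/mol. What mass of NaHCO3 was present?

1.01 g

Total n(HNO3) added = 0.5156 x 0.03106 = 0.01601 mol.
n(LiOH) used = 0.2740 x 0.01465 = 0.004014 mol, which equals the excess n(HNO3).
So n(HNO3) consumed by the sample = 0.01601 - 0.004014 = 0.01200 mol.
n(NaHCO3) = 0.01200 / 1 = 0.01200 mol.
mass = 0.01200 mol x 84.01 g/mol = 1.01 g.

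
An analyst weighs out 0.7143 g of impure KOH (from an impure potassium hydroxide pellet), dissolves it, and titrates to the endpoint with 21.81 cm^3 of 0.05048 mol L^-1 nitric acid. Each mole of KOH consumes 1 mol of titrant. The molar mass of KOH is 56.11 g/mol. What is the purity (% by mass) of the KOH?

8.65%

n(HNO3) = 0.05048 x 0.02181 = 0.001101 mol.
n(KOH) = 0.001101 / 1 = 0.001101 mol.
mass of KOH = 0.001101 x 56.11 = 0.06178 g.
% purity = 0.06178 / 0.7143 x 100 = 8.65%.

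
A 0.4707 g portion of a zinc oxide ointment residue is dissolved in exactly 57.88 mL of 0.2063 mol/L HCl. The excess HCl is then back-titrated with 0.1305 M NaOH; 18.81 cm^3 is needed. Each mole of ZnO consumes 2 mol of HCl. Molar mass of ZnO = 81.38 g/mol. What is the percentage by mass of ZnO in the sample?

Total n(HCl) added = 0.2063 x 0.05788 = 0.01194 mol.
n(NaOH) used = 0.1305 x 0.01881 = 0.002455 mol, which equals the excess n(HCl).
So n(HCl) consumed by the sample = 0.01194 - 0.002455 = 0.009486 mol.
n(ZnO) = 0.009486 / 2 = 0.004743 mol.
mass ZnO = 0.004743 x 81.38 = 0.3860 g, so %ZnO = 0.3860/0.4707 x 100 = 82.0%.

82.0%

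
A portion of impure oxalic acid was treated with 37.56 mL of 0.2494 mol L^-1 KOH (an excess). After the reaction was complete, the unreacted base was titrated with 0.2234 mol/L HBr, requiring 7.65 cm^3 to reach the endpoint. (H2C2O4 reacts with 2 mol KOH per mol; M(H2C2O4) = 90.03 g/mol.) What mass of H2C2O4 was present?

Total n(KOH) added = 0.2494 x 0.03756 = 0.009367 mol.
n(HBr) used = 0.2234 x 0.007650 = 0.001709 mol, which equals the excess n(KOH).
So n(KOH) consumed by the sample = 0.009367 - 0.001709 = 0.007658 mol.
n(H2C2O4) = 0.007658 / 2 = 0.003829 mol.
mass = 0.003829 mol x 90.03 g/mol = 0.345 g.

0.345 g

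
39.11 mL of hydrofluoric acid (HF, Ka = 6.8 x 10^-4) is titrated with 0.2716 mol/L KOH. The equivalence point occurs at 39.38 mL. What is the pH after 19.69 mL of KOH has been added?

3.17

19.69 mL is exactly half the equivalence volume (39.38/2), i.e. the half-equivalence point.
There, n(HA) = n(A^-), so pH = pKa = -log(6.8 x 10^-4) = 3.17.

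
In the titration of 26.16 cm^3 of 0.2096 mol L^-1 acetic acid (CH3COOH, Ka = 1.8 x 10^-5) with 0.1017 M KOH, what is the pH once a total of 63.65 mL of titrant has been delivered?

n(acid) = 0.2096 x 0.02616 = 0.005483 mol; n(KOH) added = 0.1017 x 0.06365 = 0.006473 mol.
Base is in excess by 0.006473 - 0.005483 = 0.0009901 mol in a total volume of 0.08981 L.
[OH^-] = 0.0009901/0.08981 = 0.01102 M, so pOH = 1.96 and pH = 14.00 - 1.96 = 12.04.

12.04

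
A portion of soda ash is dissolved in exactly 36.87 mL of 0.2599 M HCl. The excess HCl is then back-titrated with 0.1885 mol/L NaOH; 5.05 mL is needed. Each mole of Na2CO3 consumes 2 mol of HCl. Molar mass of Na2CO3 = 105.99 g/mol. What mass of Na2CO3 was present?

0.457 g

Total n(HCl) added = 0.2599 x 0.03687 = 0.009583 mol.
n(NaOH) used = 0.1885 x 0.005050 = 0.0009519 mol, which equals the excess n(HCl).
So n(HCl) consumed by the sample = 0.009583 - 0.0009519 = 0.008631 mol.
n(Na2CO3) = 0.008631 / 2 = 0.004315 mol.
mass = 0.004315 mol x 105.99 g/mol = 0.457 g.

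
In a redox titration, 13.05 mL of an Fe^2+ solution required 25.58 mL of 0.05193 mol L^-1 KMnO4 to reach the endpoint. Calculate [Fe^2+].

n(KMnO4) = 0.05193 x 0.02558 = 0.001328 mol.
From the balanced equation, 1 mol KMnO4 reacts with 5 mol Fe^2+, so n(Fe^2+) = 0.001328 x 5/1 = 0.006642 mol.
[Fe^2+] = 0.006642 / 0.01305 L = 0.509 M.

0.509 M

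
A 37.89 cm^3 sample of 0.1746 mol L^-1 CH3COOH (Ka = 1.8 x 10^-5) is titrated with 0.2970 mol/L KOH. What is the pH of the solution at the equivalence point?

n(CH3COOH) = 0.1746 x 0.03789 = 0.006616 mol; V(KOH) at equivalence = 0.006616/0.2970 = 0.02227 L.
At equivalence all the acid is converted to CH3COO-; total volume = 0.03789 + 0.02227 = 0.06016 L, so [CH3COO-] = 0.006616/0.06016 = 0.1100 M.
Kb = Kw/Ka = 1.0e-14 / 1.8 x 10^-5 = 5.56e-10.
[OH^-] = sqrt(Kb x [CH3COO-]) = sqrt(5.56e-10 x 0.1100) = 7.82e-6 M.
pOH = 5.11, so pH = 14.00 - 5.11 = 8.89.

8.89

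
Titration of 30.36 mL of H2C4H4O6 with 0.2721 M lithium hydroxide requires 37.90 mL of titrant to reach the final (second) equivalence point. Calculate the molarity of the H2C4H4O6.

0.170 M

n(LiOH) = 0.2721 x 0.03790 = 0.01031 mol.
At the final (second) equivalence point, 2 mol OH^- react per mol H2C4H4O6, so n(H2C4H4O6) = 0.01031 / 2 = 0.005156 mol.
[H2C4H4O6] = 0.005156 / 0.03036 L = 0.170 M.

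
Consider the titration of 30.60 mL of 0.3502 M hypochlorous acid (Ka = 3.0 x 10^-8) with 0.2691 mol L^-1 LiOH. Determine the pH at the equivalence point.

10.35

n(HClO) = 0.3502 x 0.03060 = 0.01072 mol; V(LiOH) at equivalence = 0.01072/0.2691 = 0.03982 L.
At equivalence all the acid is converted to ClO-; total volume = 0.03060 + 0.03982 = 0.07042 L, so [ClO-] = 0.01072/0.07042 = 0.1522 M.
Kb = Kw/Ka = 1.0e-14 / 3.0 x 10^-8 = 3.33e-7.
[OH^-] = sqrt(Kb x [ClO-]) = sqrt(3.33e-7 x 0.1522) = 0.000225 M.
pOH = 3.65, so pH = 14.00 - 3.65 = 10.35.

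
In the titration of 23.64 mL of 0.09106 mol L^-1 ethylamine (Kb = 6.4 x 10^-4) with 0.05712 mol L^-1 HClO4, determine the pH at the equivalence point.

n(C2H5NH2) = 0.09106 x 0.02364 = 0.002153 mol; V(HClO4) at equivalence = 0.002153/0.05712 = 0.03769 L.
At equivalence the base is fully converted to C2H5NH3+; total volume = 0.06133 L, so [C2H5NH3+] = 0.002153/0.06133 = 0.03510 M.
Ka(C2H5NH3+) = Kw/Kb = 1.0e-14 / 6.4 x 10^-4 = 1.56e-11.
[H^+] = sqrt(Ka x [C2H5NH3+]) = sqrt(1.56e-11 x 0.03510) = 7.41e-7 M.
pH = -log(7.41e-7) = 6.13.

6.13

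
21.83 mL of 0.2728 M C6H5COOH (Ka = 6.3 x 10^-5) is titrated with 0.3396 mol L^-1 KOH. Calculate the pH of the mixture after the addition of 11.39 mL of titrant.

4.47

Initial n(C6H5COOH) = 0.2728 x 0.02183 = 0.005955 mol.
n(KOH) added = 0.3396 x 0.01139 = 0.003868 mol, converting that many moles of C6H5COOH to C6H5COO-.
Remaining n(C6H5COOH) = 0.002087 mol; n(C6H5COO-) = 0.003868 mol.
By Henderson-Hasselbalch, pH = pKa + log([A^-]/[HA]) = 4.20 + log(0.003868/0.002087) = 4.20 + (+0.27) = 4.47.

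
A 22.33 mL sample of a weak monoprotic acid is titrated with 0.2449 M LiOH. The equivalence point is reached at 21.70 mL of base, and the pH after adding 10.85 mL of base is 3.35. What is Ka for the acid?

4.5 x 10^-4

10.85 mL is half of the equivalence volume, so this is the half-equivalence point where [HA] = [A^-].
At half-equivalence pH = pKa, so pKa = 3.35.
Ka = 10^(-3.35) = 4.5 x 10^-4.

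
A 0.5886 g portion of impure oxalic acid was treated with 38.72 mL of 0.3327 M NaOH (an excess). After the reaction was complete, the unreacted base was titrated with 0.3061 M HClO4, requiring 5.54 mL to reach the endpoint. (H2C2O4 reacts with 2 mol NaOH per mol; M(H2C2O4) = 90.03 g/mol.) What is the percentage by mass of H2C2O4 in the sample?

Total n(NaOH) added = 0.3327 x 0.03872 = 0.01288 mol.
n(HClO4) used = 0.3061 x 0.005540 = 0.001696 mol, which equals the excess n(NaOH).
So n(NaOH) consumed by the sample = 0.01288 - 0.001696 = 0.01119 mol.
n(H2C2O4) = 0.01119 / 2 = 0.005593 mol.
mass H2C2O4 = 0.005593 x 90.03 = 0.5036 g, so %H2C2O4 = 0.5036/0.5886 x 100 = 85.6%.

85.6%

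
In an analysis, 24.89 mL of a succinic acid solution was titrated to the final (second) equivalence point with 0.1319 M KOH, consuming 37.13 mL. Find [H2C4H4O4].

n(KOH) = 0.1319 x 0.03713 = 0.004897 mol.
At the final (second) equivalence point, 2 mol OH^- react per mol H2C4H4O4, so n(H2C4H4O4) = 0.004897 / 2 = 0.002449 mol.
[H2C4H4O4] = 0.002449 / 0.02489 L = 0.0984 M.

0.0984 M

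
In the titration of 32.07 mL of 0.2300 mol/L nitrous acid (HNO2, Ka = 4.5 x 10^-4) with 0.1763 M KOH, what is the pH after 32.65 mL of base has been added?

Initial n(HNO2) = 0.2300 x 0.03207 = 0.007376 mol.
n(KOH) added = 0.1763 x 0.03265 = 0.005756 mol, converting that many moles of HNO2 to NO2-.
Remaining n(HNO2) = 0.001620 mol; n(NO2-) = 0.005756 mol.
By Henderson-Hasselbalch, pH = pKa + log([A^-]/[HA]) = 3.35 + log(0.005756/0.001620) = 3.35 + (+0.55) = 3.90.

3.90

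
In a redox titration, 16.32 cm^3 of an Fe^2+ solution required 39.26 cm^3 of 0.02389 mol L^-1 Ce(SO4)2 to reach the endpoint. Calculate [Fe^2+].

n(Ce(SO4)2) = 0.02389 x 0.03926 = 0.0009379 mol.
From the balanced equation, 1 mol Ce(SO4)2 reacts with 1 mol Fe^2+, so n(Fe^2+) = 0.0009379 x 1/1 = 0.0009379 mol.
[Fe^2+] = 0.0009379 / 0.01632 L = 0.0575 M.

0.0575 M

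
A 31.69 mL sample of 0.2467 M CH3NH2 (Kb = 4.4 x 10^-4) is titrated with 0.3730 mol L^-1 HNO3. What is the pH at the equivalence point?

5.74

n(CH3NH2) = 0.2467 x 0.03169 = 0.007818 mol; V(HNO3) at equivalence = 0.007818/0.3730 = 0.02096 L.
At equivalence the base is fully converted to CH3NH3+; total volume = 0.05265 L, so [CH3NH3+] = 0.007818/0.05265 = 0.1485 M.
Ka(CH3NH3+) = Kw/Kb = 1.0e-14 / 4.4 x 10^-4 = 2.27e-11.
[H^+] = sqrt(Ka x [CH3NH3+]) = sqrt(2.27e-11 x 0.1485) = 1.84e-6 M.
pH = -log(1.84e-6) = 5.74.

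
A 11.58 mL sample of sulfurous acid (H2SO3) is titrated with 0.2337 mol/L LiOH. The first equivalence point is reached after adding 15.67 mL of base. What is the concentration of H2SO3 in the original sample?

0.316 M

n(LiOH) = 0.2337 x 0.01567 = 0.003662 mol.
At the first equivalence point, 1 mol OH^- react per mol H2SO3, so n(H2SO3) = 0.003662 / 1 = 0.003662 mol.
[H2SO3] = 0.003662 / 0.01158 L = 0.316 M.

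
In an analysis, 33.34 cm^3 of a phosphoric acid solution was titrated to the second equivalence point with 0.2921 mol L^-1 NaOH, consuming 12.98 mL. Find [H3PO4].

0.0569 M

n(NaOH) = 0.2921 x 0.01298 = 0.003791 mol.
At the second equivalence point, 2 mol OH^- react per mol H3PO4, so n(H3PO4) = 0.003791 / 2 = 0.001896 mol.
[H3PO4] = 0.001896 / 0.03334 L = 0.0569 M.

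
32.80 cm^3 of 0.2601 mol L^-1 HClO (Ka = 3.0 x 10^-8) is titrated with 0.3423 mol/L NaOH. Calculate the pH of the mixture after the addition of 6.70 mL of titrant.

7.09

Initial n(HClO) = 0.2601 x 0.03280 = 0.008531 mol.
n(NaOH) added = 0.3423 x 0.006700 = 0.002293 mol, converting that many moles of HClO to ClO-.
Remaining n(HClO) = 0.006238 mol; n(ClO-) = 0.002293 mol.
By Henderson-Hasselbalch, pH = pKa + log([A^-]/[HA]) = 7.52 + log(0.002293/0.006238) = 7.52 + (-0.43) = 7.09.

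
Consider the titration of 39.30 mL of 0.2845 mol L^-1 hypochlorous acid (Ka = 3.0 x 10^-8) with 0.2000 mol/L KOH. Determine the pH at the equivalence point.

n(HClO) = 0.2845 x 0.03930 = 0.01118 mol; V(KOH) at equivalence = 0.01118/0.2000 = 0.05590 L.
At equivalence all the acid is converted to ClO-; total volume = 0.03930 + 0.05590 = 0.09520 L, so [ClO-] = 0.01118/0.09520 = 0.1174 M.
Kb = Kw/Ka = 1.0e-14 / 3.0 x 10^-8 = 3.33e-7.
[OH^-] = sqrt(Kb x [ClO-]) = sqrt(3.33e-7 x 0.1174) = 0.000198 M.
pOH = 3.70, so pH = 14.00 - 3.70 = 10.30.

10.30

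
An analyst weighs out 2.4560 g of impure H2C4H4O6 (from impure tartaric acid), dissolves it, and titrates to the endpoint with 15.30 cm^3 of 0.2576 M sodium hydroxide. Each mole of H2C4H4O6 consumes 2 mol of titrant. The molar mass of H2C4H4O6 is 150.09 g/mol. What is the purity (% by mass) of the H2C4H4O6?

n(NaOH) = 0.2576 x 0.01530 = 0.003941 mol.
n(H2C4H4O6) = 0.003941 / 2 = 0.001971 mol.
mass of H2C4H4O6 = 0.001971 x 150.09 = 0.2958 g.
% purity = 0.2958 / 2.4560 x 100 = 12.0%.

12.0%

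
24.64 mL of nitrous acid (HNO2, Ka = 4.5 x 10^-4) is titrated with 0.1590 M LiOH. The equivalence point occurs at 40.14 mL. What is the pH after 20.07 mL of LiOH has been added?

20.07 mL is exactly half the equivalence volume (40.14/2), i.e. the half-equivalence point.
There, n(HA) = n(A^-), so pH = pKa = -log(4.5 x 10^-4) = 3.35.

3.35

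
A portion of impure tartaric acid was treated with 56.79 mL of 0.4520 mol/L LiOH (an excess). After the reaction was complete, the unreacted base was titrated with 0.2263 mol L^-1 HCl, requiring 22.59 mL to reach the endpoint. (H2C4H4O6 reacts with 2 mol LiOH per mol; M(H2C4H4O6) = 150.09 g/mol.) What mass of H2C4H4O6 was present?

1.54 g

Total n(LiOH) added = 0.4520 x 0.05679 = 0.02567 mol.
n(HCl) used = 0.2263 x 0.02259 = 0.005112 mol, which equals the excess n(LiOH).
So n(LiOH) consumed by the sample = 0.02567 - 0.005112 = 0.02056 mol.
n(H2C4H4O6) = 0.02056 / 2 = 0.01028 mol.
mass = 0.01028 mol x 150.09 g/mol = 1.54 g.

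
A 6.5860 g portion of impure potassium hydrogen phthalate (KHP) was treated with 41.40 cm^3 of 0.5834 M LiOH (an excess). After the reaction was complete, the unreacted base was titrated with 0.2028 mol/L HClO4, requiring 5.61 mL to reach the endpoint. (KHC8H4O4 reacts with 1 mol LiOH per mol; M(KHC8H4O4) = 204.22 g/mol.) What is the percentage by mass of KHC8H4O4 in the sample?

71.4%

Total n(LiOH) added = 0.5834 x 0.04140 = 0.02415 mol.
n(HClO4) used = 0.2028 x 0.005610 = 0.001138 mol, which equals the excess n(LiOH).
So n(LiOH) consumed by the sample = 0.02415 - 0.001138 = 0.02302 mol.
n(KHC8H4O4) = 0.02302 / 1 = 0.02302 mol.
mass KHC8H4O4 = 0.02302 x 204.22 = 4.700 g, so %KHC8H4O4 = 4.700/6.5860 x 100 = 71.4%.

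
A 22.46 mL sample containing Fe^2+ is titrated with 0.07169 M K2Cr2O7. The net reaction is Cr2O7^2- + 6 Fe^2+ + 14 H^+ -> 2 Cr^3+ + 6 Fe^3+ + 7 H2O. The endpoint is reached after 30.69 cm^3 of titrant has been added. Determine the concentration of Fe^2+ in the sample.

0.588 M

n(K2Cr2O7) = 0.07169 x 0.03069 = 0.002200 mol.
From the balanced equation, 1 mol K2Cr2O7 reacts with 6 mol Fe^2+, so n(Fe^2+) = 0.002200 x 6/1 = 0.01320 mol.
[Fe^2+] = 0.01320 / 0.02246 L = 0.588 M.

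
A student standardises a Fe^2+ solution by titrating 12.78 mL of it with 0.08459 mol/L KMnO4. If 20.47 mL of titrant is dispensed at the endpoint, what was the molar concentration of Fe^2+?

n(KMnO4) = 0.08459 x 0.02047 = 0.001732 mol.
From the balanced equation, 1 mol KMnO4 reacts with 5 mol Fe^2+, so n(Fe^2+) = 0.001732 x 5/1 = 0.008658 mol.
[Fe^2+] = 0.008658 / 0.01278 L = 0.677 M.

0.677 M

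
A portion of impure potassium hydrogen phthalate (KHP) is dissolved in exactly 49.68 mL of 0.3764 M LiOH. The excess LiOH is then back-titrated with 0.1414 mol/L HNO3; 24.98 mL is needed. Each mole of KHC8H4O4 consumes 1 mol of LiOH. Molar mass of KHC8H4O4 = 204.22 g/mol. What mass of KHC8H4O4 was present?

Total n(LiOH) added = 0.3764 x 0.04968 = 0.01870 mol.
n(HNO3) used = 0.1414 x 0.02498 = 0.003532 mol, which equals the excess n(LiOH).
So n(LiOH) consumed by the sample = 0.01870 - 0.003532 = 0.01517 mol.
n(KHC8H4O4) = 0.01517 / 1 = 0.01517 mol.
mass = 0.01517 mol x 204.22 g/mol = 3.10 g.

3.10 g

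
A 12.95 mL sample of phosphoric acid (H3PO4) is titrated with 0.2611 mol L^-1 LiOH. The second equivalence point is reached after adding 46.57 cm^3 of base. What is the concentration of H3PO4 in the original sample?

n(LiOH) = 0.2611 x 0.04657 = 0.01216 mol.
At the second equivalence point, 2 mol OH^- react per mol H3PO4, so n(H3PO4) = 0.01216 / 2 = 0.006080 mol.
[H3PO4] = 0.006080 / 0.01295 L = 0.469 M.

0.469 M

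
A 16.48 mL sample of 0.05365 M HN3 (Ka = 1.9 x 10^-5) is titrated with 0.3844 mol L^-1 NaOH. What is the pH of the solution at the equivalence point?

8.70

n(HN3) = 0.05365 x 0.01648 = 0.0008842 mol; V(NaOH) at equivalence = 0.0008842/0.3844 = 0.002300 L.
At equivalence all the acid is converted to N3-; total volume = 0.01648 + 0.002300 = 0.01878 L, so [N3-] = 0.0008842/0.01878 = 0.04708 M.
Kb = Kw/Ka = 1.0e-14 / 1.9 x 10^-5 = 5.26e-10.
[OH^-] = sqrt(Kb x [N3-]) = sqrt(5.26e-10 x 0.04708) = 4.98e-6 M.
pOH = 5.30, so pH = 14.00 - 5.30 = 8.70.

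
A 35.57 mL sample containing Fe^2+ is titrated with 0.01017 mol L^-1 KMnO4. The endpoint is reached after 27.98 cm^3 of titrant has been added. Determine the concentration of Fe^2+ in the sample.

0.0400 M

n(KMnO4) = 0.01017 x 0.02798 = 0.0002846 mol.
From the balanced equation, 1 mol KMnO4 reacts with 5 mol Fe^2+, so n(Fe^2+) = 0.0002846 x 5/1 = 0.001423 mol.
[Fe^2+] = 0.001423 / 0.03557 L = 0.0400 M.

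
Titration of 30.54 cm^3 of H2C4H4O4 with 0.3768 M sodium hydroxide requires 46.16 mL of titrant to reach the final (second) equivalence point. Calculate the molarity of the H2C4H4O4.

n(NaOH) = 0.3768 x 0.04616 = 0.01739 mol.
At the final (second) equivalence point, 2 mol OH^- react per mol H2C4H4O4, so n(H2C4H4O4) = 0.01739 / 2 = 0.008697 mol.
[H2C4H4O4] = 0.008697 / 0.03054 L = 0.285 M.

0.285 M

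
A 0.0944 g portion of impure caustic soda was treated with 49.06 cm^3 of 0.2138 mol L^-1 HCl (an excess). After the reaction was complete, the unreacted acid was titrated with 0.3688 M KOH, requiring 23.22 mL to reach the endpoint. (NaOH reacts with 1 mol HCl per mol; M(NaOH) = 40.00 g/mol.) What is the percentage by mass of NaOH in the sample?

81.6%

Total n(HCl) added = 0.2138 x 0.04906 = 0.01049 mol.
n(KOH) used = 0.3688 x 0.02322 = 0.008564 mol, which equals the excess n(HCl).
So n(HCl) consumed by the sample = 0.01049 - 0.008564 = 0.001925 mol.
n(NaOH) = 0.001925 / 1 = 0.001925 mol.
mass NaOH = 0.001925 x 40.00 = 0.07702 g, so %NaOH = 0.07702/0.0944 x 100 = 81.6%.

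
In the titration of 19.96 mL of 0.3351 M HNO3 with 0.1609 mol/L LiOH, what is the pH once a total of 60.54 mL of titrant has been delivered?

n(acid) = 0.3351 x 0.01996 = 0.006689 mol; n(LiOH) added = 0.1609 x 0.06054 = 0.009741 mol.
Base is in excess by 0.009741 - 0.006689 = 0.003052 mol in a total volume of 0.08050 L.
[OH^-] = 0.003052/0.08050 = 0.03792 M, so pOH = 1.42 and pH = 14.00 - 1.42 = 12.58.

12.58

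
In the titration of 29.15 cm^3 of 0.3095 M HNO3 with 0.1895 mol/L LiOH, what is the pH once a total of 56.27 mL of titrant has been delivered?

12.28

n(acid) = 0.3095 x 0.02915 = 0.009022 mol; n(LiOH) added = 0.1895 x 0.05627 = 0.01066 mol.
Base is in excess by 0.01066 - 0.009022 = 0.001641 mol in a total volume of 0.08542 L.
[OH^-] = 0.001641/0.08542 = 0.01921 M, so pOH = 1.72 and pH = 14.00 - 1.72 = 12.28.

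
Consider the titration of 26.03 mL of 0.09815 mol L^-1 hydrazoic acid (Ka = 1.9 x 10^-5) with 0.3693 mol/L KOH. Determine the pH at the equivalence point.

n(HN3) = 0.09815 x 0.02603 = 0.002555 mol; V(KOH) at equivalence = 0.002555/0.3693 = 0.006918 L.
At equivalence all the acid is converted to N3-; total volume = 0.02603 + 0.006918 = 0.03295 L, so [N3-] = 0.002555/0.03295 = 0.07754 M.
Kb = Kw/Ka = 1.0e-14 / 1.9 x 10^-5 = 5.26e-10.
[OH^-] = sqrt(Kb x [N3-]) = sqrt(5.26e-10 x 0.07754) = 6.39e-6 M.
pOH = 5.19, so pH = 14.00 - 5.19 = 8.81.

8.81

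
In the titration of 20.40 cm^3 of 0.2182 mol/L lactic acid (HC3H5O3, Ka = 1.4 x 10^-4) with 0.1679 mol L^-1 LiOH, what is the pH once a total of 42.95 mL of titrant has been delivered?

12.64

n(acid) = 0.2182 x 0.02040 = 0.004451 mol; n(LiOH) added = 0.1679 x 0.04295 = 0.007211 mol.
Base is in excess by 0.007211 - 0.004451 = 0.002760 mol in a total volume of 0.06335 L.
[OH^-] = 0.002760/0.06335 = 0.04357 M, so pOH = 1.36 and pH = 14.00 - 1.36 = 12.64.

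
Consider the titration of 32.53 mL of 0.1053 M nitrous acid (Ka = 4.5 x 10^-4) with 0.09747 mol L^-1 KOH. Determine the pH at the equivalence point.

8.03

n(HNO2) = 0.1053 x 0.03253 = 0.003425 mol; V(KOH) at equivalence = 0.003425/0.09747 = 0.03514 L.
At equivalence all the acid is converted to NO2-; total volume = 0.03253 + 0.03514 = 0.06767 L, so [NO2-] = 0.003425/0.06767 = 0.05062 M.
Kb = Kw/Ka = 1.0e-14 / 4.5 x 10^-4 = 2.22e-11.
[OH^-] = sqrt(Kb x [NO2-]) = sqrt(2.22e-11 x 0.05062) = 1.06e-6 M.
pOH = 5.97, so pH = 14.00 - 5.97 = 8.03.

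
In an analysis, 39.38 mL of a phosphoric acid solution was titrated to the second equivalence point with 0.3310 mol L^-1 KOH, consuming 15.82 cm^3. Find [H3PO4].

0.0665 M

n(KOH) = 0.3310 x 0.01582 = 0.005236 mol.
At the second equivalence point, 2 mol OH^- react per mol H3PO4, so n(H3PO4) = 0.005236 / 2 = 0.002618 mol.
[H3PO4] = 0.002618 / 0.03938 L = 0.0665 M.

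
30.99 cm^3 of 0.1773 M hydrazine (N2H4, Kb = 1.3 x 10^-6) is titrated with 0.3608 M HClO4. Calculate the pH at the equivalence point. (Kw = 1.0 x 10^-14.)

4.52

n(N2H4) = 0.1773 x 0.03099 = 0.005495 mol; V(HClO4) at equivalence = 0.005495/0.3608 = 0.01523 L.
At equivalence the base is fully converted to N2H5+; total volume = 0.04622 L, so [N2H5+] = 0.005495/0.04622 = 0.1189 M.
Ka(N2H5+) = Kw/Kb = 1.0e-14 / 1.3 x 10^-6 = 7.69e-9.
[H^+] = sqrt(Ka x [N2H5+]) = sqrt(7.69e-9 x 0.1189) = 3.02e-5 M.
pH = -log(3.02e-5) = 4.52.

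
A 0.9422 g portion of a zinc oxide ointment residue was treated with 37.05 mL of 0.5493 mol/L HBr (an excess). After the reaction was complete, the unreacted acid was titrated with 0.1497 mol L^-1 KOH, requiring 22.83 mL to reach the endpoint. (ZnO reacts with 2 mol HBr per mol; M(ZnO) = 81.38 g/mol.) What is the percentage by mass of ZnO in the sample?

73.1%

Total n(HBr) added = 0.5493 x 0.03705 = 0.02035 mol.
n(KOH) used = 0.1497 x 0.02283 = 0.003418 mol, which equals the excess n(HBr).
So n(HBr) consumed by the sample = 0.02035 - 0.003418 = 0.01693 mol.
n(ZnO) = 0.01693 / 2 = 0.008467 mol.
mass ZnO = 0.008467 x 81.38 = 0.6890 g, so %ZnO = 0.6890/0.9422 x 100 = 73.1%.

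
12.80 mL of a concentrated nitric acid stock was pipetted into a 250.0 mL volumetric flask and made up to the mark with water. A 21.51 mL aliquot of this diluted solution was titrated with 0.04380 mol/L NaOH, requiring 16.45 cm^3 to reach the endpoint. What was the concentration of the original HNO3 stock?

n(NaOH) = 0.04380 x 0.01645 = 0.0007205 mol.
n(HNO3) in the aliquot = 0.0007205 mol.
[diluted HNO3] = 0.0007205 / 0.02151 = 0.03350 M.
Dilution factor = 250.0/12.80 = 19.53, so [stock] = 0.03350 x 19.53 = 0.654 M.

0.654 M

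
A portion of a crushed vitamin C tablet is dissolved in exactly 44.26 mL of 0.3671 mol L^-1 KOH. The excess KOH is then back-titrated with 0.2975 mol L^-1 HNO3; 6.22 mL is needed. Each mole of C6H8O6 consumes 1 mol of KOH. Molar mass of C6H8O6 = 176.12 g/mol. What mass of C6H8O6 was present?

2.54 g

Total n(KOH) added = 0.3671 x 0.04426 = 0.01625 mol.
n(HNO3) used = 0.2975 x 0.006220 = 0.001850 mol, which equals the excess n(KOH).
So n(KOH) consumed by the sample = 0.01625 - 0.001850 = 0.01440 mol.
n(C6H8O6) = 0.01440 / 1 = 0.01440 mol.
mass = 0.01440 mol x 176.12 g/mol = 2.54 g.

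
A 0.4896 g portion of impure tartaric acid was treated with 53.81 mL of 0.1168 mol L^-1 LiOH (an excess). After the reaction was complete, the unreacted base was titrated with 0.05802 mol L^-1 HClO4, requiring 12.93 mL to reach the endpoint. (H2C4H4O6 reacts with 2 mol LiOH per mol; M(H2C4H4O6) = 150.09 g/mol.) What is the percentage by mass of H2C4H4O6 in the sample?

84.8%

Total n(LiOH) added = 0.1168 x 0.05381 = 0.006285 mol.
n(HClO4) used = 0.05802 x 0.01293 = 0.0007502 mol, which equals the excess n(LiOH).
So n(LiOH) consumed by the sample = 0.006285 - 0.0007502 = 0.005535 mol.
n(H2C4H4O6) = 0.005535 / 2 = 0.002767 mol.
mass H2C4H4O6 = 0.002767 x 150.09 = 0.4154 g, so %H2C4H4O6 = 0.4154/0.4896 x 100 = 84.8%.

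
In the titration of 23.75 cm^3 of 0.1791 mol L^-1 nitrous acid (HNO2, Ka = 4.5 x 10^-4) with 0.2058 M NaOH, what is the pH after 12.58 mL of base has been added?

3.54

Initial n(HNO2) = 0.1791 x 0.02375 = 0.004254 mol.
n(NaOH) added = 0.2058 x 0.01258 = 0.002589 mol, converting that many moles of HNO2 to NO2-.
Remaining n(HNO2) = 0.001665 mol; n(NO2-) = 0.002589 mol.
By Henderson-Hasselbalch, pH = pKa + log([A^-]/[HA]) = 3.35 + log(0.002589/0.001665) = 3.35 + (+0.19) = 3.54.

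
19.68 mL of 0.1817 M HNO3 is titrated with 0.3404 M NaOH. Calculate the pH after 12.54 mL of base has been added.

n(acid) = 0.1817 x 0.01968 = 0.003576 mol; n(NaOH) added = 0.3404 x 0.01254 = 0.004269 mol.
Base is in excess by 0.004269 - 0.003576 = 0.0006928 mol in a total volume of 0.03222 L.
[OH^-] = 0.0006928/0.03222 = 0.02150 M, so pOH = 1.67 and pH = 14.00 - 1.67 = 12.33.

12.33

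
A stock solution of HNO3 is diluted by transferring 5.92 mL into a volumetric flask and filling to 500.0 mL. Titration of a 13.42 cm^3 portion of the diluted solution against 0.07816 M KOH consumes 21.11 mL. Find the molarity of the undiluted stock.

10.4 M

n(KOH) = 0.07816 x 0.02111 = 0.001650 mol.
n(HNO3) in the aliquot = 0.001650 mol.
[diluted HNO3] = 0.001650 / 0.01342 = 0.1229 M.
Dilution factor = 500.0/5.920 = 84.46, so [stock] = 0.1229 x 84.46 = 10.4 M.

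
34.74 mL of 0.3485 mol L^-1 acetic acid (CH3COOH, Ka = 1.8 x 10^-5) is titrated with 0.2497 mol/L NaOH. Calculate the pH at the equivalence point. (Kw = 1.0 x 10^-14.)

8.95

n(CH3COOH) = 0.3485 x 0.03474 = 0.01211 mol; V(NaOH) at equivalence = 0.01211/0.2497 = 0.04849 L.
At equivalence all the acid is converted to CH3COO-; total volume = 0.03474 + 0.04849 = 0.08323 L, so [CH3COO-] = 0.01211/0.08323 = 0.1455 M.
Kb = Kw/Ka = 1.0e-14 / 1.8 x 10^-5 = 5.56e-10.
[OH^-] = sqrt(Kb x [CH3COO-]) = sqrt(5.56e-10 x 0.1455) = 8.99e-6 M.
pOH = 5.05, so pH = 14.00 - 5.05 = 8.95.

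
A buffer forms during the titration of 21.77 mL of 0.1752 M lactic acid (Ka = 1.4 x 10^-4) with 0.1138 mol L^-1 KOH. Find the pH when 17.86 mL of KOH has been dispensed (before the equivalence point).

Initial n(HC3H5O3) = 0.1752 x 0.02177 = 0.003814 mol.
n(KOH) added = 0.1138 x 0.01786 = 0.002032 mol, converting that many moles of HC3H5O3 to C3H5O3-.
Remaining n(HC3H5O3) = 0.001782 mol; n(C3H5O3-) = 0.002032 mol.
By Henderson-Hasselbalch, pH = pKa + log([A^-]/[HA]) = 3.85 + log(0.002032/0.001782) = 3.85 + (+0.06) = 3.91.

3.91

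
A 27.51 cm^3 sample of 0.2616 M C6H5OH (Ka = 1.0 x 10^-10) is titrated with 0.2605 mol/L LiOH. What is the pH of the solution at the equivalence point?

n(C6H5OH) = 0.2616 x 0.02751 = 0.007197 mol; V(LiOH) at equivalence = 0.007197/0.2605 = 0.02763 L.
At equivalence all the acid is converted to C6H5O-; total volume = 0.02751 + 0.02763 = 0.05514 L, so [C6H5O-] = 0.007197/0.05514 = 0.1305 M.
Kb = Kw/Ka = 1.0e-14 / 1.0 x 10^-10 = 0.000100.
[OH^-] = sqrt(Kb x [C6H5O-]) = sqrt(0.000100 x 0.1305) = 0.00361 M.
pOH = 2.44, so pH = 14.00 - 2.44 = 11.56.

11.56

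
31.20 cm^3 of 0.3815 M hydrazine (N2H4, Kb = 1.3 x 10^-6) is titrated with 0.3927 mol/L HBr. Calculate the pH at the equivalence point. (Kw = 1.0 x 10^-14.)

4.41

n(N2H4) = 0.3815 x 0.03120 = 0.01190 mol; V(HBr) at equivalence = 0.01190/0.3927 = 0.03031 L.
At equivalence the base is fully converted to N2H5+; total volume = 0.06151 L, so [N2H5+] = 0.01190/0.06151 = 0.1935 M.
Ka(N2H5+) = Kw/Kb = 1.0e-14 / 1.3 x 10^-6 = 7.69e-9.
[H^+] = sqrt(Ka x [N2H5+]) = sqrt(7.69e-9 x 0.1935) = 3.86e-5 M.
pH = -log(3.86e-5) = 4.41.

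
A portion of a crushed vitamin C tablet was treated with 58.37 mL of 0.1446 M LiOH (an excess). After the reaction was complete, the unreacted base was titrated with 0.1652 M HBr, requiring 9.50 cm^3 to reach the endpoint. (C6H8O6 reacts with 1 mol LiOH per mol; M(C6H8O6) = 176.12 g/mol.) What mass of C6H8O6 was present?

Total n(LiOH) added = 0.1446 x 0.05837 = 0.008440 mol.
n(HBr) used = 0.1652 x 0.009500 = 0.001569 mol, which equals the excess n(LiOH).
So n(LiOH) consumed by the sample = 0.008440 - 0.001569 = 0.006871 mol.
n(C6H8O6) = 0.006871 / 1 = 0.006871 mol.
mass = 0.006871 mol x 176.12 g/mol = 1.21 g.

1.21 g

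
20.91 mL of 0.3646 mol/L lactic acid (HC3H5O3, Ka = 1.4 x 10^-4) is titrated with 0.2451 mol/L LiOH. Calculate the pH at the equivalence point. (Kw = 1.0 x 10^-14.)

n(HC3H5O3) = 0.3646 x 0.02091 = 0.007624 mol; V(LiOH) at equivalence = 0.007624/0.2451 = 0.03110 L.
At equivalence all the acid is converted to C3H5O3-; total volume = 0.02091 + 0.03110 = 0.05201 L, so [C3H5O3-] = 0.007624/0.05201 = 0.1466 M.
Kb = Kw/Ka = 1.0e-14 / 1.4 x 10^-4 = 7.14e-11.
[OH^-] = sqrt(Kb x [C3H5O3-]) = sqrt(7.14e-11 x 0.1466) = 3.24e-6 M.
pOH = 5.49, so pH = 14.00 - 5.49 = 8.51.

8.51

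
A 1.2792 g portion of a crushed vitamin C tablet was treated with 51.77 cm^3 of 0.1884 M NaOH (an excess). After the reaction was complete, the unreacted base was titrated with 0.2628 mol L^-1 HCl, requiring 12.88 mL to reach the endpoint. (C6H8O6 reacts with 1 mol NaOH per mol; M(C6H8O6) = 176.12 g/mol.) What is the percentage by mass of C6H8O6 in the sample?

87.7%

Total n(NaOH) added = 0.1884 x 0.05177 = 0.009753 mol.
n(HCl) used = 0.2628 x 0.01288 = 0.003385 mol, which equals the excess n(NaOH).
So n(NaOH) consumed by the sample = 0.009753 - 0.003385 = 0.006369 mol.
n(C6H8O6) = 0.006369 / 1 = 0.006369 mol.
mass C6H8O6 = 0.006369 x 176.12 = 1.122 g, so %C6H8O6 = 1.122/1.2792 x 100 = 87.7%.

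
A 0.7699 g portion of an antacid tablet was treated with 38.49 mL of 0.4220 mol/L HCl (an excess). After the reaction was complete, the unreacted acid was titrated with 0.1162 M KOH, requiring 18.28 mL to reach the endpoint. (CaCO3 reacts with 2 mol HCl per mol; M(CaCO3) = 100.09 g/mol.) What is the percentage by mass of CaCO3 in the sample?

91.8%

Total n(HCl) added = 0.4220 x 0.03849 = 0.01624 mol.
n(KOH) used = 0.1162 x 0.01828 = 0.002124 mol, which equals the excess n(HCl).
So n(HCl) consumed by the sample = 0.01624 - 0.002124 = 0.01412 mol.
n(CaCO3) = 0.01412 / 2 = 0.007059 mol.
mass CaCO3 = 0.007059 x 100.09 = 0.7066 g, so %CaCO3 = 0.7066/0.7699 x 100 = 91.8%.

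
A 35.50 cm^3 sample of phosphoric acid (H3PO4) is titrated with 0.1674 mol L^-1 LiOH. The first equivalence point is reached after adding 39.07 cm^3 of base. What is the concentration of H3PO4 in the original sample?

0.184 M

n(LiOH) = 0.1674 x 0.03907 = 0.006540 mol.
At the first equivalence point, 1 mol OH^- react per mol H3PO4, so n(H3PO4) = 0.006540 / 1 = 0.006540 mol.
[H3PO4] = 0.006540 / 0.03550 L = 0.184 M.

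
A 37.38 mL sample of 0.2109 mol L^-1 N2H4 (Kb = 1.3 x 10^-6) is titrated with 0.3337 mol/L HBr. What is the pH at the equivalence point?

n(N2H4) = 0.2109 x 0.03738 = 0.007883 mol; V(HBr) at equivalence = 0.007883/0.3337 = 0.02362 L.
At equivalence the base is fully converted to N2H5+; total volume = 0.06100 L, so [N2H5+] = 0.007883/0.06100 = 0.1292 M.
Ka(N2H5+) = Kw/Kb = 1.0e-14 / 1.3 x 10^-6 = 7.69e-9.
[H^+] = sqrt(Ka x [N2H5+]) = sqrt(7.69e-9 x 0.1292) = 3.15e-5 M.
pH = -log(3.15e-5) = 4.50.

4.50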